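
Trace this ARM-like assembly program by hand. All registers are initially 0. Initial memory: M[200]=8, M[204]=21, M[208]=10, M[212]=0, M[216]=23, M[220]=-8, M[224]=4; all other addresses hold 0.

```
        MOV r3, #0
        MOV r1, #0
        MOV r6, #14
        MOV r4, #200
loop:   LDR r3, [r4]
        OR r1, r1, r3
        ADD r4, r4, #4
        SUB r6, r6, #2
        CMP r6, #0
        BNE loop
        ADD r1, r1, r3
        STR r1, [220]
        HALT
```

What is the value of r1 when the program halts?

3

MOV r3, #0 → r3=0
MOV r1, #0 → r1=0
MOV r6, #14 → r6=14
MOV r4, #200 → r4=200
LDR r3, [r4] → r3=M[200]=8
OR r1, r1, r3 → r1=0|8=8
ADD r4, r4, #4 → r4=200+4=204
SUB r6, r6, #2 → r6=14-2=12
CMP r6, #0  (cmp 12,0)
BNE loop: taken
LDR r3, [r4] → r3=M[204]=21
OR r1, r1, r3 → r1=8|21=29
ADD r4, r4, #4 → r4=204+4=208
SUB r6, r6, #2 → r6=12-2=10
CMP r6, #0  (cmp 10,0)
BNE loop: taken
LDR r3, [r4] → r3=M[208]=10
OR r1, r1, r3 → r1=29|10=31
ADD r4, r4, #4 → r4=208+4=212
SUB r6, r6, #2 → r6=10-2=8
CMP r6, #0  (cmp 8,0)
BNE loop: taken
LDR r3, [r4] → r3=M[212]=0
OR r1, r1, r3 → r1=31|0=31
ADD r4, r4, #4 → r4=212+4=216
SUB r6, r6, #2 → r6=8-2=6
CMP r6, #0  (cmp 6,0)
BNE loop: taken
LDR r3, [r4] → r3=M[216]=23
OR r1, r1, r3 → r1=31|23=31
ADD r4, r4, #4 → r4=216+4=220
SUB r6, r6, #2 → r6=6-2=4
CMP r6, #0  (cmp 4,0)
BNE loop: taken
LDR r3, [r4] → r3=M[220]=-8
OR r1, r1, r3 → r1=31|(-8)=-1
ADD r4, r4, #4 → r4=220+4=224
SUB r6, r6, #2 → r6=4-2=2
CMP r6, #0  (cmp 2,0)
BNE loop: taken
LDR r3, [r4] → r3=M[224]=4
OR r1, r1, r3 → r1=(-1)|4=-1
ADD r4, r4, #4 → r4=224+4=228
SUB r6, r6, #2 → r6=2-2=0
CMP r6, #0  (cmp 0,0)
BNE loop: not taken
ADD r1, r1, r3 → r1=(-1)+4=3
STR r1, [220] → M[220]=3
halt.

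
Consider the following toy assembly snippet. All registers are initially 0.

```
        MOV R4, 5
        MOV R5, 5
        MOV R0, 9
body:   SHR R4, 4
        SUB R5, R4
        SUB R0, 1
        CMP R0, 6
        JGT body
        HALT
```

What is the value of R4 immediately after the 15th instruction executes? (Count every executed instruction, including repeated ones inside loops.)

after MOV R4, 5: R4=5
after MOV R5, 5: R5=5
after MOV R0, 9: R0=9
after SHR R4, 4: R4=5>>4=0
after SUB R5, R4: R5=5-0=5
after SUB R0, 1: R0=9-1=8
CMP R0, 6  (cmp 8,6)
JGT body: taken
after SHR R4, 4: R4=0>>4=0
after SUB R5, R4: R5=5-0=5
after SUB R0, 1: R0=8-1=7
CMP R0, 6  (cmp 7,6)
JGT body: taken
after SHR R4, 4: R4=0>>4=0
after SUB R5, R4: R5=5-0=5
After step 15: R4 = 0.

0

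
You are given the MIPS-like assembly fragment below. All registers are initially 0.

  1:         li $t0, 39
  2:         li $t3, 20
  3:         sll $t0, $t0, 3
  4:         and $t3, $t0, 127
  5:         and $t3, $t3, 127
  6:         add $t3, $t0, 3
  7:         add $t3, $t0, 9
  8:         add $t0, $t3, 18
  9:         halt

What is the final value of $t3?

li $t0, 39 → $t0=39
li $t3, 20 → $t3=20
sll $t0, $t0, 3 → $t0=39<<3=312
and $t3, $t0, 127 → $t3=312&127=56
and $t3, $t3, 127 → $t3=56&127=56
add $t3, $t0, 3 → $t3=312+3=315
add $t3, $t0, 9 → $t3=312+9=321
add $t0, $t3, 18 → $t0=321+18=339
halt.

321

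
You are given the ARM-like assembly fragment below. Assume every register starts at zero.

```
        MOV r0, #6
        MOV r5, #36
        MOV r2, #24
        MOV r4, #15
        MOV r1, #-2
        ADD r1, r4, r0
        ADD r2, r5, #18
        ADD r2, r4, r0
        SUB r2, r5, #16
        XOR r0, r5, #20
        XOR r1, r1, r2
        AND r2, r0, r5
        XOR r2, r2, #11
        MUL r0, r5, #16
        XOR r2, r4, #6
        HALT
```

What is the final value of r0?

MOV r0, #6 → r0=6
MOV r5, #36 → r5=36
MOV r2, #24 → r2=24
MOV r4, #15 → r4=15
MOV r1, #-2 → r1=-2
ADD r1, r4, r0 → r1=15+6=21
ADD r2, r5, #18 → r2=36+18=54
ADD r2, r4, r0 → r2=15+6=21
SUB r2, r5, #16 → r2=36-16=20
XOR r0, r5, #20 → r0=36^20=48
XOR r1, r1, r2 → r1=21^20=1
AND r2, r0, r5 → r2=48&36=32
XOR r2, r2, #11 → r2=32^11=43
MUL r0, r5, #16 → r0=36*16=576
XOR r2, r4, #6 → r2=15^6=9
halt.

576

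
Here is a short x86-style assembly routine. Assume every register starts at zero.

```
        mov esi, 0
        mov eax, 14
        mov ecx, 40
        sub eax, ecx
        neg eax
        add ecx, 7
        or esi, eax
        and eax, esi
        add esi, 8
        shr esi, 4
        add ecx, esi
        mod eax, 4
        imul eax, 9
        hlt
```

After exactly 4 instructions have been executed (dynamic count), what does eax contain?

-26

mov esi, 0 → esi=0
mov eax, 14 → eax=14
mov ecx, 40 → ecx=40
sub eax, ecx → eax=14-40=-26
After step 4: eax = -26.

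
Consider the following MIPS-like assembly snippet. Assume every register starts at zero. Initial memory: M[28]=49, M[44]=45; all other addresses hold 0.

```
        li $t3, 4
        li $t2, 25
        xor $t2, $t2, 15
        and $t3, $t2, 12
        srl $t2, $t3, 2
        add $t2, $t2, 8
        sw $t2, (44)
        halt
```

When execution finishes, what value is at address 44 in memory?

9

after li $t3, 4: $t3=4
after li $t2, 25: $t2=25
after xor $t2, $t2, 15: $t2=25^15=22
after and $t3, $t2, 12: $t3=22&12=4
after srl $t2, $t3, 2: $t2=4>>2=1
after add $t2, $t2, 8: $t2=1+8=9
sw $t2, (44) → M[44]=9
halt.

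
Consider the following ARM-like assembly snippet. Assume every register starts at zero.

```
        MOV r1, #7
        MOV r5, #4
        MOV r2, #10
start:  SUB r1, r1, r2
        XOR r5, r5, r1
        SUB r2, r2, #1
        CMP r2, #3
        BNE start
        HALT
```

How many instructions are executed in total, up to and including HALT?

r1=7
r5=4
r2=10
r1=7-10=-3
r5=4^(-3)=-7
r2=10-1=9
CMP r2, #3  (cmp 9,3)
BNE start: taken
r1=(-3)-9=-12
r5=(-7)^(-12)=13
r2=9-1=8
CMP r2, #3  (cmp 8,3)
BNE start: taken
r1=(-12)-8=-20
r5=13^(-20)=-31
r2=8-1=7
CMP r2, #3  (cmp 7,3)
BNE start: taken
r1=(-20)-7=-27
r5=(-31)^(-27)=4
r2=7-1=6
CMP r2, #3  (cmp 6,3)
BNE start: taken
r1=(-27)-6=-33
r5=4^(-33)=-37
r2=6-1=5
CMP r2, #3  (cmp 5,3)
BNE start: taken
r1=(-33)-5=-38
r5=(-37)^(-38)=1
r2=5-1=4
CMP r2, #3  (cmp 4,3)
BNE start: taken
r1=(-38)-4=-42
r5=1^(-42)=-41
r2=4-1=3
CMP r2, #3  (cmp 3,3)
BNE start: not taken
halt.
Total executed instructions: 39.

39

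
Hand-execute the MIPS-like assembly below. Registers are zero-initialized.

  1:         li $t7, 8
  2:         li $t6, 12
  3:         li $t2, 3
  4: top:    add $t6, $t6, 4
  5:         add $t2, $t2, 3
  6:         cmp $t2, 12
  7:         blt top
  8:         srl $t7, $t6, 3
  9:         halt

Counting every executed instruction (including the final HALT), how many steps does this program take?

17

li $t7, 8 → $t7=8
li $t6, 12 → $t6=12
li $t2, 3 → $t2=3
add $t6, $t6, 4 → $t6=12+4=16
add $t2, $t2, 3 → $t2=3+3=6
cmp $t2, 12  (cmp 6,12)
blt top: taken
add $t6, $t6, 4 → $t6=16+4=20
add $t2, $t2, 3 → $t2=6+3=9
cmp $t2, 12  (cmp 9,12)
blt top: taken
add $t6, $t6, 4 → $t6=20+4=24
add $t2, $t2, 3 → $t2=9+3=12
cmp $t2, 12  (cmp 12,12)
blt top: not taken
srl $t7, $t6, 3 → $t7=24>>3=3
halt.
Total executed instructions: 17.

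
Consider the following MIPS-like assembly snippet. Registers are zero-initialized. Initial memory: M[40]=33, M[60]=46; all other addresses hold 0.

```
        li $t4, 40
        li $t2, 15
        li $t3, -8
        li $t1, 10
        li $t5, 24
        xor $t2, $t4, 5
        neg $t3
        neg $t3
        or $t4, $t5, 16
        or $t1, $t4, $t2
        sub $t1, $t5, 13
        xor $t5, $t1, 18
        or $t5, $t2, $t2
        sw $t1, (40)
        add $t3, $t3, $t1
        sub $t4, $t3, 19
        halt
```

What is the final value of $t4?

-16

after li $t4, 40: $t4=40
after li $t2, 15: $t2=15
after li $t3, -8: $t3=-8
after li $t1, 10: $t1=10
after li $t5, 24: $t5=24
after xor $t2, $t4, 5: $t2=40^5=45
after neg $t3: $t3=-(-8)=8
after neg $t3: $t3=-(8)=-8
after or $t4, $t5, 16: $t4=24|16=24
after or $t1, $t4, $t2: $t1=24|45=61
after sub $t1, $t5, 13: $t1=24-13=11
after xor $t5, $t1, 18: $t5=11^18=25
after or $t5, $t2, $t2: $t5=45|45=45
sw $t1, (40) → M[40]=11
after add $t3, $t3, $t1: $t3=(-8)+11=3
after sub $t4, $t3, 19: $t4=3-19=-16
halt.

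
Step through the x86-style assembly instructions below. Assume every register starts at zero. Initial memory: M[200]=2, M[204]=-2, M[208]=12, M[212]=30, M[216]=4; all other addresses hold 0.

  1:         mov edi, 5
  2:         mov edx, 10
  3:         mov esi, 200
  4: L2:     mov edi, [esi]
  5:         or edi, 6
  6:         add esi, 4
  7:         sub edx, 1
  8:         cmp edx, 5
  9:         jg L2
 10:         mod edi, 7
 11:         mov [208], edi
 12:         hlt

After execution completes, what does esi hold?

220

after mov edi, 5: edi=5
after mov edx, 10: edx=10
after mov esi, 200: esi=200
after mov edi, [esi]: edi=M[200]=2
after or edi, 6: edi=2|6=6
after add esi, 4: esi=200+4=204
after sub edx, 1: edx=10-1=9
cmp edx, 5  (cmp 9,5)
jg L2: taken
after mov edi, [esi]: edi=M[204]=-2
after or edi, 6: edi=(-2)|6=-2
after add esi, 4: esi=204+4=208
after sub edx, 1: edx=9-1=8
cmp edx, 5  (cmp 8,5)
jg L2: taken
after mov edi, [esi]: edi=M[208]=12
after or edi, 6: edi=12|6=14
after add esi, 4: esi=208+4=212
after sub edx, 1: edx=8-1=7
cmp edx, 5  (cmp 7,5)
jg L2: taken
after mov edi, [esi]: edi=M[212]=30
after or edi, 6: edi=30|6=30
after add esi, 4: esi=212+4=216
after sub edx, 1: edx=7-1=6
cmp edx, 5  (cmp 6,5)
jg L2: taken
after mov edi, [esi]: edi=M[216]=4
after or edi, 6: edi=4|6=6
after add esi, 4: esi=216+4=220
after sub edx, 1: edx=6-1=5
cmp edx, 5  (cmp 5,5)
jg L2: not taken
after mod edi, 7: edi=6%7=6
mov [208], edi → M[208]=6
halt.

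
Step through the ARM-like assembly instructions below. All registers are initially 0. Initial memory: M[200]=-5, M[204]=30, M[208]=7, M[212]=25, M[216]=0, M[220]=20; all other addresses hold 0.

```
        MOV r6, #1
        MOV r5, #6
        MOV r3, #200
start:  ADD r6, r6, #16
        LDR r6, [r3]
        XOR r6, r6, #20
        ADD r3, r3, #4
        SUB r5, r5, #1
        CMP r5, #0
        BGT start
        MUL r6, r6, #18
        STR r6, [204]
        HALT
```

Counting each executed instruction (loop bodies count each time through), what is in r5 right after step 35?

r6=1
r5=6
r3=200
r6=1+16=17
r6=M[200]=-5
r6=(-5)^20=-17
r3=200+4=204
r5=6-1=5
CMP r5, #0  (cmp 5,0)
BGT start: taken
r6=(-17)+16=-1
r6=M[204]=30
r6=30^20=10
r3=204+4=208
r5=5-1=4
CMP r5, #0  (cmp 4,0)
BGT start: taken
r6=10+16=26
r6=M[208]=7
r6=7^20=19
r3=208+4=212
r5=4-1=3
CMP r5, #0  (cmp 3,0)
BGT start: taken
r6=19+16=35
r6=M[212]=25
r6=25^20=13
r3=212+4=216
r5=3-1=2
CMP r5, #0  (cmp 2,0)
BGT start: taken
r6=13+16=29
r6=M[216]=0
r6=0^20=20
r3=216+4=220
After step 35: r5 = 2.

2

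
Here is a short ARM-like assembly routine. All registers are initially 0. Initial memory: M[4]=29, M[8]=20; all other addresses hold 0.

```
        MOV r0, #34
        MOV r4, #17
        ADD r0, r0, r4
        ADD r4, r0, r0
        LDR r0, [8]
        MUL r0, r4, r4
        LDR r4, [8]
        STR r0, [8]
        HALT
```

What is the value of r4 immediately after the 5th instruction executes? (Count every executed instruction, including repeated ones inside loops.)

102

MOV r0, #34 → r0=34
MOV r4, #17 → r4=17
ADD r0, r0, r4 → r0=34+17=51
ADD r4, r0, r0 → r4=51+51=102
LDR r0, [8] → r0=M[8]=20
After step 5: r4 = 102.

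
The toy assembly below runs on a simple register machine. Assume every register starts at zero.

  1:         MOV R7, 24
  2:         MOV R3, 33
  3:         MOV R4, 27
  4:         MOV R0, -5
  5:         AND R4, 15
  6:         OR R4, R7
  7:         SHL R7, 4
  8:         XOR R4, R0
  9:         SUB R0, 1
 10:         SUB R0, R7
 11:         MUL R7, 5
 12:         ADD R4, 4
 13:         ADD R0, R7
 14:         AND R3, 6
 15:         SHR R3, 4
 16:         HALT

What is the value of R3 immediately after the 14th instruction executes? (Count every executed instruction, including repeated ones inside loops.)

R7=24
R3=33
R4=27
R0=-5
R4=27&15=11
R4=11|24=27
R7=24<<4=384
R4=27^(-5)=-32
R0=(-5)-1=-6
R0=(-6)-384=-390
R7=384*5=1920
R4=(-32)+4=-28
R0=(-390)+1920=1530
R3=33&6=0
After step 14: R3 = 0.

0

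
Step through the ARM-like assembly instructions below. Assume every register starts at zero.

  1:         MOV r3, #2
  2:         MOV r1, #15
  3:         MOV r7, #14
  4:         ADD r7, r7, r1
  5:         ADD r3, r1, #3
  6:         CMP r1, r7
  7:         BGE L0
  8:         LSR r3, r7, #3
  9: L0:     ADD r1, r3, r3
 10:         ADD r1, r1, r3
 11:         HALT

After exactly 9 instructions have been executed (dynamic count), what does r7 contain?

MOV r3, #2 → r3=2
MOV r1, #15 → r1=15
MOV r7, #14 → r7=14
ADD r7, r7, r1 → r7=14+15=29
ADD r3, r1, #3 → r3=15+3=18
CMP r1, r7  (cmp 15,29)
BGE L0: not taken
LSR r3, r7, #3 → r3=29>>3=3
ADD r1, r3, r3 → r1=3+3=6
After step 9: r7 = 29.

29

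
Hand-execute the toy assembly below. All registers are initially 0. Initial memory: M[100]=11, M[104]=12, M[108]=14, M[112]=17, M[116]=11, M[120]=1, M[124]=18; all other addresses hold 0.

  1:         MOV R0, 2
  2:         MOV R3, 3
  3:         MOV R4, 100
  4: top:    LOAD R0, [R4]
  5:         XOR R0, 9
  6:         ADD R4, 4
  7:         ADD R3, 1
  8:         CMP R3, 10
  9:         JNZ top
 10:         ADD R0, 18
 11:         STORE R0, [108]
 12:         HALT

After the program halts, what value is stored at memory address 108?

R0=2
R3=3
R4=100
R0=M[100]=11
R0=11^9=2
R4=100+4=104
R3=3+1=4
CMP R3, 10  (cmp 4,10)
JNZ top: taken
R0=M[104]=12
R0=12^9=5
R4=104+4=108
R3=4+1=5
CMP R3, 10  (cmp 5,10)
JNZ top: taken
R0=M[108]=14
R0=14^9=7
R4=108+4=112
R3=5+1=6
CMP R3, 10  (cmp 6,10)
JNZ top: taken
R0=M[112]=17
R0=17^9=24
R4=112+4=116
R3=6+1=7
CMP R3, 10  (cmp 7,10)
JNZ top: taken
R0=M[116]=11
R0=11^9=2
R4=116+4=120
R3=7+1=8
CMP R3, 10  (cmp 8,10)
JNZ top: taken
R0=M[120]=1
R0=1^9=8
R4=120+4=124
R3=8+1=9
CMP R3, 10  (cmp 9,10)
JNZ top: taken
R0=M[124]=18
R0=18^9=27
R4=124+4=128
R3=9+1=10
CMP R3, 10  (cmp 10,10)
JNZ top: not taken
R0=27+18=45
STORE R0, [108] → M[108]=45
halt.

45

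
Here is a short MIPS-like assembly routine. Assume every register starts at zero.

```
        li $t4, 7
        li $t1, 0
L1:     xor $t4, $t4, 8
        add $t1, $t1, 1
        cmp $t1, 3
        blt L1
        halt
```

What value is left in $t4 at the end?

after li $t4, 7: $t4=7
after li $t1, 0: $t1=0
after xor $t4, $t4, 8: $t4=7^8=15
after add $t1, $t1, 1: $t1=0+1=1
cmp $t1, 3  (cmp 1,3)
blt L1: taken
after xor $t4, $t4, 8: $t4=15^8=7
after add $t1, $t1, 1: $t1=1+1=2
cmp $t1, 3  (cmp 2,3)
blt L1: taken
after xor $t4, $t4, 8: $t4=7^8=15
after add $t1, $t1, 1: $t1=2+1=3
cmp $t1, 3  (cmp 3,3)
blt L1: not taken
halt.

15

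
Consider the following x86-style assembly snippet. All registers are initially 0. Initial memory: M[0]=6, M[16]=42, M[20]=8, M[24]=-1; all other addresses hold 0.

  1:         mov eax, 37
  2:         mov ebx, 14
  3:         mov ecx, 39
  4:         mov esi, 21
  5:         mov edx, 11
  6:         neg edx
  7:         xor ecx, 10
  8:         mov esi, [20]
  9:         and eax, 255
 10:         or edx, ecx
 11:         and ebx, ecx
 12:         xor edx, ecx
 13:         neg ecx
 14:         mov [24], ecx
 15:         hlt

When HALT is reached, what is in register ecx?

mov eax, 37 → eax=37
mov ebx, 14 → ebx=14
mov ecx, 39 → ecx=39
mov esi, 21 → esi=21
mov edx, 11 → edx=11
neg edx → edx=-(11)=-11
xor ecx, 10 → ecx=39^10=45
mov esi, [20] → esi=M[20]=8
and eax, 255 → eax=37&255=37
or edx, ecx → edx=(-11)|45=-3
and ebx, ecx → ebx=14&45=12
xor edx, ecx → edx=(-3)^45=-48
neg ecx → ecx=-(45)=-45
mov [24], ecx → M[24]=-45
halt.

-45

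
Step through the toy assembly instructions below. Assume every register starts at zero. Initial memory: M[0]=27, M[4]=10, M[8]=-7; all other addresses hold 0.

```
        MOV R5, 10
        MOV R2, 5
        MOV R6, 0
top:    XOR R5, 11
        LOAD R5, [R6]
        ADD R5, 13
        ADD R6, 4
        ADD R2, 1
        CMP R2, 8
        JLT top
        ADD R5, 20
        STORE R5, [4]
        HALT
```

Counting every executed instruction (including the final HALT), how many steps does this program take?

MOV R5, 10 → R5=10
MOV R2, 5 → R2=5
MOV R6, 0 → R6=0
XOR R5, 11 → R5=10^11=1
LOAD R5, [R6] → R5=M[0]=27
ADD R5, 13 → R5=27+13=40
ADD R6, 4 → R6=0+4=4
ADD R2, 1 → R2=5+1=6
CMP R2, 8  (cmp 6,8)
JLT top: taken
XOR R5, 11 → R5=40^11=35
LOAD R5, [R6] → R5=M[4]=10
ADD R5, 13 → R5=10+13=23
ADD R6, 4 → R6=4+4=8
ADD R2, 1 → R2=6+1=7
CMP R2, 8  (cmp 7,8)
JLT top: taken
XOR R5, 11 → R5=23^11=28
LOAD R5, [R6] → R5=M[8]=-7
ADD R5, 13 → R5=(-7)+13=6
ADD R6, 4 → R6=8+4=12
ADD R2, 1 → R2=7+1=8
CMP R2, 8  (cmp 8,8)
JLT top: not taken
ADD R5, 20 → R5=6+20=26
STORE R5, [4] → M[4]=26
halt.
Total executed instructions: 27.

27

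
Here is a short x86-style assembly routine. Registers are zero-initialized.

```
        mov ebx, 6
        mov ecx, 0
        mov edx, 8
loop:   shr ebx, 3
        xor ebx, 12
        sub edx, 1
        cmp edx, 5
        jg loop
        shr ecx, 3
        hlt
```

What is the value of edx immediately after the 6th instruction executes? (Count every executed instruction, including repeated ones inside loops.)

after mov ebx, 6: ebx=6
after mov ecx, 0: ecx=0
after mov edx, 8: edx=8
after shr ebx, 3: ebx=6>>3=0
after xor ebx, 12: ebx=0^12=12
after sub edx, 1: edx=8-1=7
After step 6: edx = 7.

7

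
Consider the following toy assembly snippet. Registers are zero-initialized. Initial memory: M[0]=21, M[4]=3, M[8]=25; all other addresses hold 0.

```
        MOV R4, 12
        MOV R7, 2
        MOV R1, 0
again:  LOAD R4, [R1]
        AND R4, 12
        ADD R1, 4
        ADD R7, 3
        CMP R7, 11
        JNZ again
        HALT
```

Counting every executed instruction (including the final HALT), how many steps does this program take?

22

after MOV R4, 12: R4=12
after MOV R7, 2: R7=2
after MOV R1, 0: R1=0
after LOAD R4, [R1]: R4=M[0]=21
after AND R4, 12: R4=21&12=4
after ADD R1, 4: R1=0+4=4
after ADD R7, 3: R7=2+3=5
CMP R7, 11  (cmp 5,11)
JNZ again: taken
after LOAD R4, [R1]: R4=M[4]=3
after AND R4, 12: R4=3&12=0
after ADD R1, 4: R1=4+4=8
after ADD R7, 3: R7=5+3=8
CMP R7, 11  (cmp 8,11)
JNZ again: taken
after LOAD R4, [R1]: R4=M[8]=25
after AND R4, 12: R4=25&12=8
after ADD R1, 4: R1=8+4=12
after ADD R7, 3: R7=8+3=11
CMP R7, 11  (cmp 11,11)
JNZ again: not taken
halt.
Total executed instructions: 22.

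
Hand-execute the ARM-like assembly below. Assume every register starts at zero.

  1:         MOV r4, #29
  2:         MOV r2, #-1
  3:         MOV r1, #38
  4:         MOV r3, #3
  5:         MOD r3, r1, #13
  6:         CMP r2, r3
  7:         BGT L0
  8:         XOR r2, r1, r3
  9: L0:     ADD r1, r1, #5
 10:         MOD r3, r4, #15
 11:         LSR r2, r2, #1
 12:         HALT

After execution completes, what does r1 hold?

after MOV r4, #29: r4=29
after MOV r2, #-1: r2=-1
after MOV r1, #38: r1=38
after MOV r3, #3: r3=3
after MOD r3, r1, #13: r3=38%13=12
CMP r2, r3  (cmp -1,12)
BGT L0: not taken
after XOR r2, r1, r3: r2=38^12=42
after ADD r1, r1, #5: r1=38+5=43
after MOD r3, r4, #15: r3=29%15=14
after LSR r2, r2, #1: r2=42>>1=21
halt.

43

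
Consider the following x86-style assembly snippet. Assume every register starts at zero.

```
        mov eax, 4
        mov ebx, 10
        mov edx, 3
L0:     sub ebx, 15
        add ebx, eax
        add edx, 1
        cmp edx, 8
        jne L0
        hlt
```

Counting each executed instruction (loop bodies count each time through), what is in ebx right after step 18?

-23

after mov eax, 4: eax=4
after mov ebx, 10: ebx=10
after mov edx, 3: edx=3
after sub ebx, 15: ebx=10-15=-5
after add ebx, eax: ebx=(-5)+4=-1
after add edx, 1: edx=3+1=4
cmp edx, 8  (cmp 4,8)
jne L0: taken
after sub ebx, 15: ebx=(-1)-15=-16
after add ebx, eax: ebx=(-16)+4=-12
after add edx, 1: edx=4+1=5
cmp edx, 8  (cmp 5,8)
jne L0: taken
after sub ebx, 15: ebx=(-12)-15=-27
after add ebx, eax: ebx=(-27)+4=-23
after add edx, 1: edx=5+1=6
cmp edx, 8  (cmp 6,8)
jne L0: taken
After step 18: ebx = -23.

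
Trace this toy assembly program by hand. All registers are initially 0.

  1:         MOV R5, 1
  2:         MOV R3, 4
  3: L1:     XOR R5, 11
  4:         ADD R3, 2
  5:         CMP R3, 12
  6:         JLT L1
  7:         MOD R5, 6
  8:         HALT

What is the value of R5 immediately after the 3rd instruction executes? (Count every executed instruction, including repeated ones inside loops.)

10

after MOV R5, 1: R5=1
after MOV R3, 4: R3=4
after XOR R5, 11: R5=1^11=10
After step 3: R5 = 10.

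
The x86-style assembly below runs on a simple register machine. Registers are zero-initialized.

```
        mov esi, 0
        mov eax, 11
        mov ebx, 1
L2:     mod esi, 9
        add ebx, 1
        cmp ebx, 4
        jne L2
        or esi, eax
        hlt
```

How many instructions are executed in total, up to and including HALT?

mov esi, 0 → esi=0
mov eax, 11 → eax=11
mov ebx, 1 → ebx=1
mod esi, 9 → esi=0%9=0
add ebx, 1 → ebx=1+1=2
cmp ebx, 4  (cmp 2,4)
jne L2: taken
mod esi, 9 → esi=0%9=0
add ebx, 1 → ebx=2+1=3
cmp ebx, 4  (cmp 3,4)
jne L2: taken
mod esi, 9 → esi=0%9=0
add ebx, 1 → ebx=3+1=4
cmp ebx, 4  (cmp 4,4)
jne L2: not taken
or esi, eax → esi=0|11=11
halt.
Total executed instructions: 17.

17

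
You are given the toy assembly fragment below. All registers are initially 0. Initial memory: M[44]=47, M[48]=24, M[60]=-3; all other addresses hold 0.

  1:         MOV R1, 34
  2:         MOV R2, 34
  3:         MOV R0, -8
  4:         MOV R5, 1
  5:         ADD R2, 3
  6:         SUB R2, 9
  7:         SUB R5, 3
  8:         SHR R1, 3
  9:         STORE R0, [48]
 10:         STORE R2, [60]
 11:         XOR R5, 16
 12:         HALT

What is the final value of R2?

28

after MOV R1, 34: R1=34
after MOV R2, 34: R2=34
after MOV R0, -8: R0=-8
after MOV R5, 1: R5=1
after ADD R2, 3: R2=34+3=37
after SUB R2, 9: R2=37-9=28
after SUB R5, 3: R5=1-3=-2
after SHR R1, 3: R1=34>>3=4
STORE R0, [48] → M[48]=-8
STORE R2, [60] → M[60]=28
after XOR R5, 16: R5=(-2)^16=-18
halt.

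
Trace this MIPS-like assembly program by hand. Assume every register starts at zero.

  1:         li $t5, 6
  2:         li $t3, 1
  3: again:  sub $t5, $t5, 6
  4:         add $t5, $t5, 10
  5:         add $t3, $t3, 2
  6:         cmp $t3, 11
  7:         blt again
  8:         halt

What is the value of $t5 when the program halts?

li $t5, 6 → $t5=6
li $t3, 1 → $t3=1
sub $t5, $t5, 6 → $t5=6-6=0
add $t5, $t5, 10 → $t5=0+10=10
add $t3, $t3, 2 → $t3=1+2=3
cmp $t3, 11  (cmp 3,11)
blt again: taken
sub $t5, $t5, 6 → $t5=10-6=4
add $t5, $t5, 10 → $t5=4+10=14
add $t3, $t3, 2 → $t3=3+2=5
cmp $t3, 11  (cmp 5,11)
blt again: taken
sub $t5, $t5, 6 → $t5=14-6=8
add $t5, $t5, 10 → $t5=8+10=18
add $t3, $t3, 2 → $t3=5+2=7
cmp $t3, 11  (cmp 7,11)
blt again: taken
sub $t5, $t5, 6 → $t5=18-6=12
add $t5, $t5, 10 → $t5=12+10=22
add $t3, $t3, 2 → $t3=7+2=9
cmp $t3, 11  (cmp 9,11)
blt again: taken
sub $t5, $t5, 6 → $t5=22-6=16
add $t5, $t5, 10 → $t5=16+10=26
add $t3, $t3, 2 → $t3=9+2=11
cmp $t3, 11  (cmp 11,11)
blt again: not taken
halt.

26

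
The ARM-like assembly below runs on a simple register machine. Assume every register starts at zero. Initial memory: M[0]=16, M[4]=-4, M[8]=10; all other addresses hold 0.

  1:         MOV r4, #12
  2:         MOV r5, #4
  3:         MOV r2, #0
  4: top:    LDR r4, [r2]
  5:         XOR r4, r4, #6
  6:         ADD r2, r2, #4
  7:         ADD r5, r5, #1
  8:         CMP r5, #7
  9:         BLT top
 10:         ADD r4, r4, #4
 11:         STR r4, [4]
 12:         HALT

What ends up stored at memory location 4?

MOV r4, #12 → r4=12
MOV r5, #4 → r5=4
MOV r2, #0 → r2=0
LDR r4, [r2] → r4=M[0]=16
XOR r4, r4, #6 → r4=16^6=22
ADD r2, r2, #4 → r2=0+4=4
ADD r5, r5, #1 → r5=4+1=5
CMP r5, #7  (cmp 5,7)
BLT top: taken
LDR r4, [r2] → r4=M[4]=-4
XOR r4, r4, #6 → r4=(-4)^6=-6
ADD r2, r2, #4 → r2=4+4=8
ADD r5, r5, #1 → r5=5+1=6
CMP r5, #7  (cmp 6,7)
BLT top: taken
LDR r4, [r2] → r4=M[8]=10
XOR r4, r4, #6 → r4=10^6=12
ADD r2, r2, #4 → r2=8+4=12
ADD r5, r5, #1 → r5=6+1=7
CMP r5, #7  (cmp 7,7)
BLT top: not taken
ADD r4, r4, #4 → r4=12+4=16
STR r4, [4] → M[4]=16
halt.

16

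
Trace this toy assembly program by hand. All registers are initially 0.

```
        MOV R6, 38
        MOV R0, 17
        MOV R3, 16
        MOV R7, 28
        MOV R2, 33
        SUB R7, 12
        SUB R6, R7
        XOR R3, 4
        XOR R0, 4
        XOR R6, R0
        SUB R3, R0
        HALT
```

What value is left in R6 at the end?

after MOV R6, 38: R6=38
after MOV R0, 17: R0=17
after MOV R3, 16: R3=16
after MOV R7, 28: R7=28
after MOV R2, 33: R2=33
after SUB R7, 12: R7=28-12=16
after SUB R6, R7: R6=38-16=22
after XOR R3, 4: R3=16^4=20
after XOR R0, 4: R0=17^4=21
after XOR R6, R0: R6=22^21=3
after SUB R3, R0: R3=20-21=-1
halt.

3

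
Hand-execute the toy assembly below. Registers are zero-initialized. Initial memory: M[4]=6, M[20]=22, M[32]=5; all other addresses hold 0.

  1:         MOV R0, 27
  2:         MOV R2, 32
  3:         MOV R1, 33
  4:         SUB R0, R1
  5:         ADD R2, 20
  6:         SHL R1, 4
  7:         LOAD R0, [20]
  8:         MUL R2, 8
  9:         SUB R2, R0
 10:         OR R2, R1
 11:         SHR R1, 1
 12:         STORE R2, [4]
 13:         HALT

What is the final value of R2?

922

MOV R0, 27 → R0=27
MOV R2, 32 → R2=32
MOV R1, 33 → R1=33
SUB R0, R1 → R0=27-33=-6
ADD R2, 20 → R2=32+20=52
SHL R1, 4 → R1=33<<4=528
LOAD R0, [20] → R0=M[20]=22
MUL R2, 8 → R2=52*8=416
SUB R2, R0 → R2=416-22=394
OR R2, R1 → R2=394|528=922
SHR R1, 1 → R1=528>>1=264
STORE R2, [4] → M[4]=922
halt.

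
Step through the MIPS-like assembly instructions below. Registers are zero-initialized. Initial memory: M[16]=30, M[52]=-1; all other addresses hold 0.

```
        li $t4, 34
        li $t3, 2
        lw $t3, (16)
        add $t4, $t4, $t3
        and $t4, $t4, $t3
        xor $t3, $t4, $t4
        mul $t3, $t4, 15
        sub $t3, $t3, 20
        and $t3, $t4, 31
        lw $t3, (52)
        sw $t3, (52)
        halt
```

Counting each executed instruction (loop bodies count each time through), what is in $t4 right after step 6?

li $t4, 34 → $t4=34
li $t3, 2 → $t3=2
lw $t3, (16) → $t3=M[16]=30
add $t4, $t4, $t3 → $t4=34+30=64
and $t4, $t4, $t3 → $t4=64&30=0
xor $t3, $t4, $t4 → $t3=0^0=0
After step 6: $t4 = 0.

0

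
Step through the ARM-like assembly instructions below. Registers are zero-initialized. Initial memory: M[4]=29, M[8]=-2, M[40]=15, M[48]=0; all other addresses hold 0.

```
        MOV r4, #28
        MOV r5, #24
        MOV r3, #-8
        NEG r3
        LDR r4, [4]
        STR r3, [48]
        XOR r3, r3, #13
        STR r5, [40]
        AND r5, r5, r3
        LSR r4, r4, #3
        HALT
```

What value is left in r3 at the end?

MOV r4, #28 → r4=28
MOV r5, #24 → r5=24
MOV r3, #-8 → r3=-8
NEG r3 → r3=-(-8)=8
LDR r4, [4] → r4=M[4]=29
STR r3, [48] → M[48]=8
XOR r3, r3, #13 → r3=8^13=5
STR r5, [40] → M[40]=24
AND r5, r5, r3 → r5=24&5=0
LSR r4, r4, #3 → r4=29>>3=3
halt.

5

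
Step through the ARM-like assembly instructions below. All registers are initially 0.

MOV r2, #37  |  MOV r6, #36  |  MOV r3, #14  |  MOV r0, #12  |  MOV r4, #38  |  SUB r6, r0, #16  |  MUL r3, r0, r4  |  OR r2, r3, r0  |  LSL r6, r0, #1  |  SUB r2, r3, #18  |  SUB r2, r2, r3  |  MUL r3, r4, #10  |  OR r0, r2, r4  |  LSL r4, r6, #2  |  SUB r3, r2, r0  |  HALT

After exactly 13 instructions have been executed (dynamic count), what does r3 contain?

380

r2=37
r6=36
r3=14
r0=12
r4=38
r6=12-16=-4
r3=12*38=456
r2=456|12=460
r6=12<<1=24
r2=456-18=438
r2=438-456=-18
r3=38*10=380
r0=(-18)|38=-18
After step 13: r3 = 380.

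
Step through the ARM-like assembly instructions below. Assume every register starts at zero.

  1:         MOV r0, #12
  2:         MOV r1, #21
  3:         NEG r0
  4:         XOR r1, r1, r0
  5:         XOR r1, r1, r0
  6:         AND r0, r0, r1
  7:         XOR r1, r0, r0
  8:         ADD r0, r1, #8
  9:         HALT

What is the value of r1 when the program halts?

after MOV r0, #12: r0=12
after MOV r1, #21: r1=21
after NEG r0: r0=-(12)=-12
after XOR r1, r1, r0: r1=21^(-12)=-31
after XOR r1, r1, r0: r1=(-31)^(-12)=21
after AND r0, r0, r1: r0=(-12)&21=20
after XOR r1, r0, r0: r1=20^20=0
after ADD r0, r1, #8: r0=0+8=8
halt.

0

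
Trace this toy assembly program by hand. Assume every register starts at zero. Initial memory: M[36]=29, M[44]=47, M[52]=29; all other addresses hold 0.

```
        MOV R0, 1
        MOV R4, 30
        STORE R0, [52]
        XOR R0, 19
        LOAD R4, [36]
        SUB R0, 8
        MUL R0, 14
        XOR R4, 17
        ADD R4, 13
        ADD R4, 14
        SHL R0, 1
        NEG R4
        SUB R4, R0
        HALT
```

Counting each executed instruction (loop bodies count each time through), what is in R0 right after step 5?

18

R0=1
R4=30
STORE R0, [52] → M[52]=1
R0=1^19=18
R4=M[36]=29
After step 5: R0 = 18.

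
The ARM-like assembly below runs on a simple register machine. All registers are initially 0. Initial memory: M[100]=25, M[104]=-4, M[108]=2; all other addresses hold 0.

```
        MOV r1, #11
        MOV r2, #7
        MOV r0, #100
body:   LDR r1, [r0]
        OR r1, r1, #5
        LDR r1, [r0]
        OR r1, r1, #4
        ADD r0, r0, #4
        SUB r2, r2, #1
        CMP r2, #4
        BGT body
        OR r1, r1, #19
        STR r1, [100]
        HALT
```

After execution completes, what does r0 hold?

112

r1=11
r2=7
r0=100
r1=M[100]=25
r1=25|5=29
r1=M[100]=25
r1=25|4=29
r0=100+4=104
r2=7-1=6
CMP r2, #4  (cmp 6,4)
BGT body: taken
r1=M[104]=-4
r1=(-4)|5=-3
r1=M[104]=-4
r1=(-4)|4=-4
r0=104+4=108
r2=6-1=5
CMP r2, #4  (cmp 5,4)
BGT body: taken
r1=M[108]=2
r1=2|5=7
r1=M[108]=2
r1=2|4=6
r0=108+4=112
r2=5-1=4
CMP r2, #4  (cmp 4,4)
BGT body: not taken
r1=6|19=23
STR r1, [100] → M[100]=23
halt.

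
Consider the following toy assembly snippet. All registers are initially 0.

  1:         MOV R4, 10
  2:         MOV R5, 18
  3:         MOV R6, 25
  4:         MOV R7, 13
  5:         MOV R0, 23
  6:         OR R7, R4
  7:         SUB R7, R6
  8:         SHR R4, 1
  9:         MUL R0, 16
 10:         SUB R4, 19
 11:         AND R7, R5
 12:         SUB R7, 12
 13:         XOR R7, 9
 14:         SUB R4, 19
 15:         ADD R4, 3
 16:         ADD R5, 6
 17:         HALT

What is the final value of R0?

after MOV R4, 10: R4=10
after MOV R5, 18: R5=18
after MOV R6, 25: R6=25
after MOV R7, 13: R7=13
after MOV R0, 23: R0=23
after OR R7, R4: R7=13|10=15
after SUB R7, R6: R7=15-25=-10
after SHR R4, 1: R4=10>>1=5
after MUL R0, 16: R0=23*16=368
after SUB R4, 19: R4=5-19=-14
after AND R7, R5: R7=(-10)&18=18
after SUB R7, 12: R7=18-12=6
after XOR R7, 9: R7=6^9=15
after SUB R4, 19: R4=(-14)-19=-33
after ADD R4, 3: R4=(-33)+3=-30
after ADD R5, 6: R5=18+6=24
halt.

368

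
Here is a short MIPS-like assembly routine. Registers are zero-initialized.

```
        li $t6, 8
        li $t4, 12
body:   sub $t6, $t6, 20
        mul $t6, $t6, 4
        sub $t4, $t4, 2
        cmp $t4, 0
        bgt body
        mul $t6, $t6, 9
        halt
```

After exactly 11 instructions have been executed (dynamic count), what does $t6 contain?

after li $t6, 8: $t6=8
after li $t4, 12: $t4=12
after sub $t6, $t6, 20: $t6=8-20=-12
after mul $t6, $t6, 4: $t6=(-12)*4=-48
after sub $t4, $t4, 2: $t4=12-2=10
cmp $t4, 0  (cmp 10,0)
bgt body: taken
after sub $t6, $t6, 20: $t6=(-48)-20=-68
after mul $t6, $t6, 4: $t6=(-68)*4=-272
after sub $t4, $t4, 2: $t4=10-2=8
cmp $t4, 0  (cmp 8,0)
After step 11: $t6 = -272.

-272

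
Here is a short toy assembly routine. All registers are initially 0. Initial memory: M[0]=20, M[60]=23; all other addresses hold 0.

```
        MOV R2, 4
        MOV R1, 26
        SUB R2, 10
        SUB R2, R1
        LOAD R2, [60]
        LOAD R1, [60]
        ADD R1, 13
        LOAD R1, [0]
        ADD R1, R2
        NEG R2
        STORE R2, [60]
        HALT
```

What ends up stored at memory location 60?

-23

R2=4
R1=26
R2=4-10=-6
R2=(-6)-26=-32
R2=M[60]=23
R1=M[60]=23
R1=23+13=36
R1=M[0]=20
R1=20+23=43
R2=-(23)=-23
STORE R2, [60] → M[60]=-23
halt.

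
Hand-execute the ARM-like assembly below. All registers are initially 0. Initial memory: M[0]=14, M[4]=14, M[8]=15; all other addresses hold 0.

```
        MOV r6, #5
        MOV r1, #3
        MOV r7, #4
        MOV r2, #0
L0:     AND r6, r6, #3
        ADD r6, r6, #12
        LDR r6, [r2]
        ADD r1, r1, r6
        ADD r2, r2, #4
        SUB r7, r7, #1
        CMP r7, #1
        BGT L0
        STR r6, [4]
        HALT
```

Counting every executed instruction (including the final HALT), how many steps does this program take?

after MOV r6, #5: r6=5
after MOV r1, #3: r1=3
after MOV r7, #4: r7=4
after MOV r2, #0: r2=0
after AND r6, r6, #3: r6=5&3=1
after ADD r6, r6, #12: r6=1+12=13
after LDR r6, [r2]: r6=M[0]=14
after ADD r1, r1, r6: r1=3+14=17
after ADD r2, r2, #4: r2=0+4=4
after SUB r7, r7, #1: r7=4-1=3
CMP r7, #1  (cmp 3,1)
BGT L0: taken
after AND r6, r6, #3: r6=14&3=2
after ADD r6, r6, #12: r6=2+12=14
after LDR r6, [r2]: r6=M[4]=14
after ADD r1, r1, r6: r1=17+14=31
after ADD r2, r2, #4: r2=4+4=8
after SUB r7, r7, #1: r7=3-1=2
CMP r7, #1  (cmp 2,1)
BGT L0: taken
after AND r6, r6, #3: r6=14&3=2
after ADD r6, r6, #12: r6=2+12=14
after LDR r6, [r2]: r6=M[8]=15
after ADD r1, r1, r6: r1=31+15=46
after ADD r2, r2, #4: r2=8+4=12
after SUB r7, r7, #1: r7=2-1=1
CMP r7, #1  (cmp 1,1)
BGT L0: not taken
STR r6, [4] → M[4]=15
halt.
Total executed instructions: 30.

30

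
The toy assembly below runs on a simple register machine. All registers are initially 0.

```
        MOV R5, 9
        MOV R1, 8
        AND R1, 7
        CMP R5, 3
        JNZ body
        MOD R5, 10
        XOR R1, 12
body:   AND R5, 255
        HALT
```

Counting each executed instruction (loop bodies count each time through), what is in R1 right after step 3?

0

R5=9
R1=8
R1=8&7=0
After step 3: R1 = 0.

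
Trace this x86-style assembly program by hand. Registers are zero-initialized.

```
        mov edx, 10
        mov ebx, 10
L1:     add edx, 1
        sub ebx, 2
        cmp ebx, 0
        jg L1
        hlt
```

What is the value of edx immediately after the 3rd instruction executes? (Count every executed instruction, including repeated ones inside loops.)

11

mov edx, 10 → edx=10
mov ebx, 10 → ebx=10
add edx, 1 → edx=10+1=11
After step 3: edx = 11.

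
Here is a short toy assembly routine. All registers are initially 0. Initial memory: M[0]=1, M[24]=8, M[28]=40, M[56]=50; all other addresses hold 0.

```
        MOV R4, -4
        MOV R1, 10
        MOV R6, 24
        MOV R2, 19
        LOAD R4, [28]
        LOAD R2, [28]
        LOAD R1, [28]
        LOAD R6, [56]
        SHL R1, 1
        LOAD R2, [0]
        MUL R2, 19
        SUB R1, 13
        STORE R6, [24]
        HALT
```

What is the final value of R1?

after MOV R4, -4: R4=-4
after MOV R1, 10: R1=10
after MOV R6, 24: R6=24
after MOV R2, 19: R2=19
after LOAD R4, [28]: R4=M[28]=40
after LOAD R2, [28]: R2=M[28]=40
after LOAD R1, [28]: R1=M[28]=40
after LOAD R6, [56]: R6=M[56]=50
after SHL R1, 1: R1=40<<1=80
after LOAD R2, [0]: R2=M[0]=1
after MUL R2, 19: R2=1*19=19
after SUB R1, 13: R1=80-13=67
STORE R6, [24] → M[24]=50
halt.

67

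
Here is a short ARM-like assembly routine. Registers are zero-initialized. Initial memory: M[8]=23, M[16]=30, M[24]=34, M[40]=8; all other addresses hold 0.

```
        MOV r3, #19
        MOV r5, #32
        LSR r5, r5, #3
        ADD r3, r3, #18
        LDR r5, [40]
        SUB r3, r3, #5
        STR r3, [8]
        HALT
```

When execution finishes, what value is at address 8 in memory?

after MOV r3, #19: r3=19
after MOV r5, #32: r5=32
after LSR r5, r5, #3: r5=32>>3=4
after ADD r3, r3, #18: r3=19+18=37
after LDR r5, [40]: r5=M[40]=8
after SUB r3, r3, #5: r3=37-5=32
STR r3, [8] → M[8]=32
halt.

32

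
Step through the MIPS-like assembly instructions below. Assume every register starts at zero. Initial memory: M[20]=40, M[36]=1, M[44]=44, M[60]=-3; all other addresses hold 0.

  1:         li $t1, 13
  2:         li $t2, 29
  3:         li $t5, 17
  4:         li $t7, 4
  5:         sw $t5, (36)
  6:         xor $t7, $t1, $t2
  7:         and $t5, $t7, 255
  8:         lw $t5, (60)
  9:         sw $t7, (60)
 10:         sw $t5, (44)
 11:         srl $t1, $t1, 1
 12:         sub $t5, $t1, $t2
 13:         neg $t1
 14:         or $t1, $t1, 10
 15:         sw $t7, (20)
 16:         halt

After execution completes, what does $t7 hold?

16

li $t1, 13 → $t1=13
li $t2, 29 → $t2=29
li $t5, 17 → $t5=17
li $t7, 4 → $t7=4
sw $t5, (36) → M[36]=17
xor $t7, $t1, $t2 → $t7=13^29=16
and $t5, $t7, 255 → $t5=16&255=16
lw $t5, (60) → $t5=M[60]=-3
sw $t7, (60) → M[60]=16
sw $t5, (44) → M[44]=-3
srl $t1, $t1, 1 → $t1=13>>1=6
sub $t5, $t1, $t2 → $t5=6-29=-23
neg $t1 → $t1=-(6)=-6
or $t1, $t1, 10 → $t1=(-6)|10=-6
sw $t7, (20) → M[20]=16
halt.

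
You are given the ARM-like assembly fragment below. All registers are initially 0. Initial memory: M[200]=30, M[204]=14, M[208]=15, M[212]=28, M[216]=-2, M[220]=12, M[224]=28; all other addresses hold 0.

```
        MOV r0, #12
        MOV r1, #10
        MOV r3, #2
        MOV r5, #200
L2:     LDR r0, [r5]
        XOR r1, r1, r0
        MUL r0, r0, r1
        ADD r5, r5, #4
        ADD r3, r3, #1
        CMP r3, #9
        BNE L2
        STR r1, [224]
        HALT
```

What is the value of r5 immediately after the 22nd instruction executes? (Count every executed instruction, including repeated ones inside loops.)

212

after MOV r0, #12: r0=12
after MOV r1, #10: r1=10
after MOV r3, #2: r3=2
after MOV r5, #200: r5=200
after LDR r0, [r5]: r0=M[200]=30
after XOR r1, r1, r0: r1=10^30=20
after MUL r0, r0, r1: r0=30*20=600
after ADD r5, r5, #4: r5=200+4=204
after ADD r3, r3, #1: r3=2+1=3
CMP r3, #9  (cmp 3,9)
BNE L2: taken
after LDR r0, [r5]: r0=M[204]=14
after XOR r1, r1, r0: r1=20^14=26
after MUL r0, r0, r1: r0=14*26=364
after ADD r5, r5, #4: r5=204+4=208
after ADD r3, r3, #1: r3=3+1=4
CMP r3, #9  (cmp 4,9)
BNE L2: taken
after LDR r0, [r5]: r0=M[208]=15
after XOR r1, r1, r0: r1=26^15=21
after MUL r0, r0, r1: r0=15*21=315
after ADD r5, r5, #4: r5=208+4=212
After step 22: r5 = 212.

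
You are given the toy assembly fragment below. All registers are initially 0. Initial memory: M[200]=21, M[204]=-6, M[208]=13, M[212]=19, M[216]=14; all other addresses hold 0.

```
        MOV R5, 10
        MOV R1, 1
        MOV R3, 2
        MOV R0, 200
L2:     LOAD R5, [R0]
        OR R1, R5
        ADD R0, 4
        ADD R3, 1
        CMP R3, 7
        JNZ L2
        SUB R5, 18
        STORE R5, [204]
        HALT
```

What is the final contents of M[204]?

after MOV R5, 10: R5=10
after MOV R1, 1: R1=1
after MOV R3, 2: R3=2
after MOV R0, 200: R0=200
after LOAD R5, [R0]: R5=M[200]=21
after OR R1, R5: R1=1|21=21
after ADD R0, 4: R0=200+4=204
after ADD R3, 1: R3=2+1=3
CMP R3, 7  (cmp 3,7)
JNZ L2: taken
after LOAD R5, [R0]: R5=M[204]=-6
after OR R1, R5: R1=21|(-6)=-1
after ADD R0, 4: R0=204+4=208
after ADD R3, 1: R3=3+1=4
CMP R3, 7  (cmp 4,7)
JNZ L2: taken
after LOAD R5, [R0]: R5=M[208]=13
after OR R1, R5: R1=(-1)|13=-1
after ADD R0, 4: R0=208+4=212
after ADD R3, 1: R3=4+1=5
CMP R3, 7  (cmp 5,7)
JNZ L2: taken
after LOAD R5, [R0]: R5=M[212]=19
after OR R1, R5: R1=(-1)|19=-1
after ADD R0, 4: R0=212+4=216
after ADD R3, 1: R3=5+1=6
CMP R3, 7  (cmp 6,7)
JNZ L2: taken
after LOAD R5, [R0]: R5=M[216]=14
after OR R1, R5: R1=(-1)|14=-1
after ADD R0, 4: R0=216+4=220
after ADD R3, 1: R3=6+1=7
CMP R3, 7  (cmp 7,7)
JNZ L2: not taken
after SUB R5, 18: R5=14-18=-4
STORE R5, [204] → M[204]=-4
halt.

-4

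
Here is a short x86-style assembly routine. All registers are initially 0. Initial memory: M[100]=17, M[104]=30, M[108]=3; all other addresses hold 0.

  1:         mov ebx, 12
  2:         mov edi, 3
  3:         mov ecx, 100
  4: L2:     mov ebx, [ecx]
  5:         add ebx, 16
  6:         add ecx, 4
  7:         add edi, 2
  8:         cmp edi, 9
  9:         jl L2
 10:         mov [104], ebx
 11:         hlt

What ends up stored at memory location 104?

ebx=12
edi=3
ecx=100
ebx=M[100]=17
ebx=17+16=33
ecx=100+4=104
edi=3+2=5
cmp edi, 9  (cmp 5,9)
jl L2: taken
ebx=M[104]=30
ebx=30+16=46
ecx=104+4=108
edi=5+2=7
cmp edi, 9  (cmp 7,9)
jl L2: taken
ebx=M[108]=3
ebx=3+16=19
ecx=108+4=112
edi=7+2=9
cmp edi, 9  (cmp 9,9)
jl L2: not taken
mov [104], ebx → M[104]=19
halt.

19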